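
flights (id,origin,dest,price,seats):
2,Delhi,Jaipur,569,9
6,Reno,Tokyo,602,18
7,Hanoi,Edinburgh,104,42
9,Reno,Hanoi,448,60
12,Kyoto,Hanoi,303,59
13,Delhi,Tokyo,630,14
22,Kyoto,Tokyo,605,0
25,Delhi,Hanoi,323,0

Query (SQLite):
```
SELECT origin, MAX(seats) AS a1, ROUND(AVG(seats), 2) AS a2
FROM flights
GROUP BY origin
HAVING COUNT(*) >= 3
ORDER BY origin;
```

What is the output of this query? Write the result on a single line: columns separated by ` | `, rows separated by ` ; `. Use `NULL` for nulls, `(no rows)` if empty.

Group flights by origin.
Per group compute: MAX(seats), ROUND(AVG(seats), 2).
HAVING: drop groups with fewer than 3 rows.
  Delhi: ids {2, 13, 25} → MAX(seats)=14, ROUND(AVG(seats), 2)=7.67
  Hanoi: ids {7} → MAX(seats)=42, ROUND(AVG(seats), 2)=42
  Kyoto: ids {12, 22} → MAX(seats)=59, ROUND(AVG(seats), 2)=29.5
  Reno: ids {6, 9} → MAX(seats)=60, ROUND(AVG(seats), 2)=39

Delhi | 14 | 7.67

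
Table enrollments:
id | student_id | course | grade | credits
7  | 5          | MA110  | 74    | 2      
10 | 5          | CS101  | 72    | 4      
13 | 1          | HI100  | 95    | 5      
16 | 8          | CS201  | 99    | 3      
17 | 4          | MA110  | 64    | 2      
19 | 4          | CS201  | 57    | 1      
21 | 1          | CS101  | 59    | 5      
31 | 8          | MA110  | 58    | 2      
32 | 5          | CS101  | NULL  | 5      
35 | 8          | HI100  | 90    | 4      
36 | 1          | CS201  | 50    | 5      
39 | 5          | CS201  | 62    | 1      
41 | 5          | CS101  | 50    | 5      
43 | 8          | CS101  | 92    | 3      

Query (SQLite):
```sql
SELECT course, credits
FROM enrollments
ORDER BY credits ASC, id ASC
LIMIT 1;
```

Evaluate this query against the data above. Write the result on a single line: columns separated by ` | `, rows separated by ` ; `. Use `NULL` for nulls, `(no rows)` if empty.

CS201 | 1

Sort by credits asc, tiebreak id asc: (1, id=19), (1, id=39), (2, id=7), (2, id=17) …. Take first 1.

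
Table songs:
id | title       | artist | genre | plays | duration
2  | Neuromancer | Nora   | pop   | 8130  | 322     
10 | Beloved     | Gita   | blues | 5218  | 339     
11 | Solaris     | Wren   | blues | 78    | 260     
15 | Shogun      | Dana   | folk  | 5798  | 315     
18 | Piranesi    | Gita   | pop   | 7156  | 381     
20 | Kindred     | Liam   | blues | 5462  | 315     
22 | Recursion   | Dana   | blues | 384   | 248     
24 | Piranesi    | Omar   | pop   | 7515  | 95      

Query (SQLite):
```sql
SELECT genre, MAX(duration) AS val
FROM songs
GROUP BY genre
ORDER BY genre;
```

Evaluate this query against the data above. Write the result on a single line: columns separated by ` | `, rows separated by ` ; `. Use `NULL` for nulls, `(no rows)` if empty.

Partition songs by genre; compute MAX(duration) within each group.
  blues: ids {10, 11, 20, 22} → MAX(duration)=339
  folk: ids {15} → MAX(duration)=315
  pop: ids {2, 18, 24} → MAX(duration)=381

blues | 339 ; folk | 315 ; pop | 381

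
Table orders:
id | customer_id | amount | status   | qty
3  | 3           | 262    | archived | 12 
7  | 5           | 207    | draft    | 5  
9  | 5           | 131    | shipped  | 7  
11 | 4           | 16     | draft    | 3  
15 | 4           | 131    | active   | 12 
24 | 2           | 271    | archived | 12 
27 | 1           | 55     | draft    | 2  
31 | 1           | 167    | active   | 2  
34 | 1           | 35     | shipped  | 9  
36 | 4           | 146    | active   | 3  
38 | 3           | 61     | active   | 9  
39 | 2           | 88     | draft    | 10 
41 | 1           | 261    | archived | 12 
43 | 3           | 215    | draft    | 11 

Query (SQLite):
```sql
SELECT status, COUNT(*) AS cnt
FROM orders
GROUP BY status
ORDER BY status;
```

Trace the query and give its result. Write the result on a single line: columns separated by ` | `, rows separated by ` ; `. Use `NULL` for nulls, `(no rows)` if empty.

Partition orders by status; compute COUNT(*) within each group.
  active: ids {15, 31, 36, 38} → COUNT(*)=4
  archived: ids {3, 24, 41} → COUNT(*)=3
  draft: ids {7, 11, 27, 39, 43} → COUNT(*)=5
  shipped: ids {9, 34} → COUNT(*)=2

active | 4 ; archived | 3 ; draft | 5 ; shipped | 2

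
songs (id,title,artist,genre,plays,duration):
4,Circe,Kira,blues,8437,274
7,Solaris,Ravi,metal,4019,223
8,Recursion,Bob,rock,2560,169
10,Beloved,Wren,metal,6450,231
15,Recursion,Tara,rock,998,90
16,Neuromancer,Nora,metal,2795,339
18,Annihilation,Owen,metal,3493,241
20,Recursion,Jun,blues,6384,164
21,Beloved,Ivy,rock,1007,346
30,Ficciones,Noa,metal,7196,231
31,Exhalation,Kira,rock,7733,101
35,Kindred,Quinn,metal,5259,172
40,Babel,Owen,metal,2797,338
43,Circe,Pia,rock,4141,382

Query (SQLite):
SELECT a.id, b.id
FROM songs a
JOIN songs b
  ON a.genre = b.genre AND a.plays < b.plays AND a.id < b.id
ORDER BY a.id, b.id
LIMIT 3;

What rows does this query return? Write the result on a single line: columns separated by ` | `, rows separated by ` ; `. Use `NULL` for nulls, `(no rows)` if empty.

7 | 10 ; 7 | 30 ; 7 | 35

Pairs (a,b) with same genre, a.plays < b.plays, a.id < b.id.
genre groups: blues:{4,20} metal:{7,10,16,18,30,35,40} rock:{8,15,21,31,43}
Ordered by (a.id, b.id); first 3.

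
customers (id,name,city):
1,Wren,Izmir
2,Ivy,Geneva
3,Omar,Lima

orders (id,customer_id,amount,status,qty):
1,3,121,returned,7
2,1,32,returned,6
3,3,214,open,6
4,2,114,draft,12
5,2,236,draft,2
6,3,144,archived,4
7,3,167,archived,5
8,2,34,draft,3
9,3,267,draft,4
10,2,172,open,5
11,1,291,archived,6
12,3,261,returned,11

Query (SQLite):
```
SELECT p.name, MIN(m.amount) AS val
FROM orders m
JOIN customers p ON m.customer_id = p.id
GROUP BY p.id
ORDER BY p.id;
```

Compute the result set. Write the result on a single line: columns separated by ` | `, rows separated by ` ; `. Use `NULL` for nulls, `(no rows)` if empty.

Join each orders row to its customers via customer_id.
Group joined rows by customers.id; compute MIN(m.amount) per group.
  1: ids {2, 11} → MIN(m.amount)=32
  2: ids {4, 5, 8, 10} → MIN(m.amount)=34
  3: ids {1, 3, 6, 7, 9, 12} → MIN(m.amount)=121

Wren | 32 ; Ivy | 34 ; Omar | 121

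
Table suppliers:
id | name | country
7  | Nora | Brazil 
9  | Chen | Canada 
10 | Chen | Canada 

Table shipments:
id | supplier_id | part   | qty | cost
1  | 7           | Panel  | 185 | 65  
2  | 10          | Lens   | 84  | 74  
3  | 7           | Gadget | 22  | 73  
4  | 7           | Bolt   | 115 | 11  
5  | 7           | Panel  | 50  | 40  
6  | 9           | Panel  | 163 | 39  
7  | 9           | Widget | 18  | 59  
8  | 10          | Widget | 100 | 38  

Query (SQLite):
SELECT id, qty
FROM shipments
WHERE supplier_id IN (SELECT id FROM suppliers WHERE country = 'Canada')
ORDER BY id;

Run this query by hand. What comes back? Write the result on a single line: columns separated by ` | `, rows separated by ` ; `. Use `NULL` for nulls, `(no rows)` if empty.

Inner query: suppliers.id where country = 'Canada'.
Outer: keep shipments rows whose supplier_id is in that set.
Inner query → {9, 10}

2 | 84 ; 6 | 163 ; 7 | 18 ; 8 | 100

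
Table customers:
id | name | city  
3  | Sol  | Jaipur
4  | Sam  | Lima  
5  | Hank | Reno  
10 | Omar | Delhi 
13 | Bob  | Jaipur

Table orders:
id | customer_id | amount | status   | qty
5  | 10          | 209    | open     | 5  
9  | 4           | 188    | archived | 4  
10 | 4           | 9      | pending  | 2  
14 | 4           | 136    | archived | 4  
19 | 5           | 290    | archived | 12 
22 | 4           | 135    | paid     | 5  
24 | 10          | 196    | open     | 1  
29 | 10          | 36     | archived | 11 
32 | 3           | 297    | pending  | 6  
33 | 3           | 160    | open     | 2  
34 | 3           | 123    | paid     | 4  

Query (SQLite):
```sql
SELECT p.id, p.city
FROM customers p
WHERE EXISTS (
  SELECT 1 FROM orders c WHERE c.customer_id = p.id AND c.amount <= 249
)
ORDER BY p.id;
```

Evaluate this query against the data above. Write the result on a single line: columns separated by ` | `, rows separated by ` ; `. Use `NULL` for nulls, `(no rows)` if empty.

For each customers row, check whether any orders with matching customer_id has amount <= 249.
Keep rows where that is true.

3 | Jaipur ; 4 | Lima ; 10 | Delhi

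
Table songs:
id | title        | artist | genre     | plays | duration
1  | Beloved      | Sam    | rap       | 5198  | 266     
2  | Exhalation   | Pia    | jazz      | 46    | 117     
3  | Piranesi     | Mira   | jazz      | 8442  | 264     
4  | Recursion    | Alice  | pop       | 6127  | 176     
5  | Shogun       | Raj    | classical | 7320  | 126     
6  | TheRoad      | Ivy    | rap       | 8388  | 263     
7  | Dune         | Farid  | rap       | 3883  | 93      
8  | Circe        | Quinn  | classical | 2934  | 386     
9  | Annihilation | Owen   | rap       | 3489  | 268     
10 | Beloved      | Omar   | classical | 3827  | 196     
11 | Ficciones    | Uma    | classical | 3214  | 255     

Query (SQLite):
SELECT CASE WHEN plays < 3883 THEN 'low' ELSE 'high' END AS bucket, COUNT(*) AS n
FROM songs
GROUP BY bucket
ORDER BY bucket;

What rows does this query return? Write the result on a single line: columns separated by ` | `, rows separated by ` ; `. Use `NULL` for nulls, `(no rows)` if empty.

Bucket rows by plays < 3883 → 'low' else 'high'; count each bucket.

high | 6 ; low | 5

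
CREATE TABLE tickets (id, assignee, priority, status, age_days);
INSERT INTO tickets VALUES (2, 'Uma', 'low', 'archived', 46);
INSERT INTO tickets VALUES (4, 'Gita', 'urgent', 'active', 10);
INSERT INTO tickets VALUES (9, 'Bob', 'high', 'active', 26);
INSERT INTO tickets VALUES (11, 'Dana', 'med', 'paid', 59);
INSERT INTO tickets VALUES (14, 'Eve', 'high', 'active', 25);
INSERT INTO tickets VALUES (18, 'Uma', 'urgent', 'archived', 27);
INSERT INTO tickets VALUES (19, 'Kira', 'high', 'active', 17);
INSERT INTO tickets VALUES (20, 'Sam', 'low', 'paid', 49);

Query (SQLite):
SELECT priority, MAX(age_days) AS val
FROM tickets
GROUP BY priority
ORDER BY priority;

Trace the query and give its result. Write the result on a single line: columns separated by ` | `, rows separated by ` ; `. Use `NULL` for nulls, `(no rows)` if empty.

Partition tickets by priority; compute MAX(age_days) within each group.
  high: ids {9, 14, 19} → MAX(age_days)=26
  low: ids {2, 20} → MAX(age_days)=49
  med: ids {11} → MAX(age_days)=59
  urgent: ids {4, 18} → MAX(age_days)=27

high | 26 ; low | 49 ; med | 59 ; urgent | 27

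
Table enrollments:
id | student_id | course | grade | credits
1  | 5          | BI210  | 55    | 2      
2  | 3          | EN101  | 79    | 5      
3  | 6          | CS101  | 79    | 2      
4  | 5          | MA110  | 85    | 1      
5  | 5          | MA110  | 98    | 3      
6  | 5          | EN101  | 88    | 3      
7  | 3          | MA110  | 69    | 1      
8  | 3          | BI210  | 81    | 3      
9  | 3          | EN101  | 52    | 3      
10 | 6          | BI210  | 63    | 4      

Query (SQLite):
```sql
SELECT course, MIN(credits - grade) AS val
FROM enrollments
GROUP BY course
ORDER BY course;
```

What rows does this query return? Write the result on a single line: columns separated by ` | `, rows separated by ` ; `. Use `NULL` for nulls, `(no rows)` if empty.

BI210 | -78 ; CS101 | -77 ; EN101 | -85 ; MA110 | -95

For each row compute credits - grade.
Group by course; take MIN of the expression per group.
  BI210: ids {1, 8, 10} → MIN(credits - grade)=-78
  CS101: ids {3} → MIN(credits - grade)=-77
  EN101: ids {2, 6, 9} → MIN(credits - grade)=-85
  MA110: ids {4, 5, 7} → MIN(credits - grade)=-95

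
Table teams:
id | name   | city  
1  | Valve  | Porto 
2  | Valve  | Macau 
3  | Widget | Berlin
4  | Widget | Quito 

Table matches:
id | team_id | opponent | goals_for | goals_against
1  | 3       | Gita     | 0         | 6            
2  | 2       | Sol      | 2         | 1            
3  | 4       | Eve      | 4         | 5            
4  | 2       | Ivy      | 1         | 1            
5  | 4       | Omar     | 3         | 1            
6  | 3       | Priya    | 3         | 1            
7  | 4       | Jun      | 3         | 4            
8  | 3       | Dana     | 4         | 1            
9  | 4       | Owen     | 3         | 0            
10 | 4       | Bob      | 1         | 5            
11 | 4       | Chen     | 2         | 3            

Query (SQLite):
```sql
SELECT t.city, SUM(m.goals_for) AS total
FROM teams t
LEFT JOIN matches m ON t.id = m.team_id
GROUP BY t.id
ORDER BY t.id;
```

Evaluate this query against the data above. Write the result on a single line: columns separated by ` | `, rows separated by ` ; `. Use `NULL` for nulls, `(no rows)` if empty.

LEFT JOIN keeps every teams row; unmatched ones get NULL for matches columns.
Group by teams.id and compute SUM(m.goals_for). SUM over an all-NULL group is NULL.
  1: ids {—} → SUM(m.goals_for)=NULL
  2: ids {2, 4} → SUM(m.goals_for)=3
  3: ids {1, 6, 8} → SUM(m.goals_for)=7
  4: ids {3, 5, 7, 9, 10, 11} → SUM(m.goals_for)=16

Porto | NULL ; Macau | 3 ; Berlin | 7 ; Quito | 16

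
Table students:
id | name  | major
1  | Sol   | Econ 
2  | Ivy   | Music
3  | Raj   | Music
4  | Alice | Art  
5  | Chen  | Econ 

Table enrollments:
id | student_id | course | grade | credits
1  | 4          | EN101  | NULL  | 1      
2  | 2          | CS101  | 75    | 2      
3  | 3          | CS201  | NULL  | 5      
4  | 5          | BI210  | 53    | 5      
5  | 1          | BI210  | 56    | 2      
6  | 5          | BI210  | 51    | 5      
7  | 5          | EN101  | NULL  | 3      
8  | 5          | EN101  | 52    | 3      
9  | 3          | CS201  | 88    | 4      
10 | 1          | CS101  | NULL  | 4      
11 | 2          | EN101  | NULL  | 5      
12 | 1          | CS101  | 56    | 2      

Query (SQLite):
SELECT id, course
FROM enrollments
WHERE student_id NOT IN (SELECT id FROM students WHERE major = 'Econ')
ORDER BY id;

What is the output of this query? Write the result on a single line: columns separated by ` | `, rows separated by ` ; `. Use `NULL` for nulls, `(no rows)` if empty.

1 | EN101 ; 2 | CS101 ; 3 | CS201 ; 9 | CS201 ; 11 | EN101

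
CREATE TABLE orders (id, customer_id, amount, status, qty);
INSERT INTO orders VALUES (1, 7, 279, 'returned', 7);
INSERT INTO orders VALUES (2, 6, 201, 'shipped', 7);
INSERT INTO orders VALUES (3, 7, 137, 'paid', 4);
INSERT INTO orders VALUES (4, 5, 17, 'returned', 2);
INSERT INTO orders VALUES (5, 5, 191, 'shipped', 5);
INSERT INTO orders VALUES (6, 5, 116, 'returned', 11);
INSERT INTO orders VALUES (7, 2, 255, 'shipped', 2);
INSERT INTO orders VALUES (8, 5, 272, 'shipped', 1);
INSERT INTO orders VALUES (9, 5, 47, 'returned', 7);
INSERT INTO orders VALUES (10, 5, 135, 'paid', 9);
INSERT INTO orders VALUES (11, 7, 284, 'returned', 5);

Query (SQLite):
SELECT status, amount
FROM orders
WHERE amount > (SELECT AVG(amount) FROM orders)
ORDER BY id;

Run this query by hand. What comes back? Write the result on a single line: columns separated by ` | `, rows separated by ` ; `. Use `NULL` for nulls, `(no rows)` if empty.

returned | 279 ; shipped | 201 ; shipped | 191 ; shipped | 255 ; shipped | 272 ; returned | 284

Scalar subquery: AVG(amount) over all orders rows = 175.818182 (≈; comparison uses full precision).
Keep rows where amount > that value.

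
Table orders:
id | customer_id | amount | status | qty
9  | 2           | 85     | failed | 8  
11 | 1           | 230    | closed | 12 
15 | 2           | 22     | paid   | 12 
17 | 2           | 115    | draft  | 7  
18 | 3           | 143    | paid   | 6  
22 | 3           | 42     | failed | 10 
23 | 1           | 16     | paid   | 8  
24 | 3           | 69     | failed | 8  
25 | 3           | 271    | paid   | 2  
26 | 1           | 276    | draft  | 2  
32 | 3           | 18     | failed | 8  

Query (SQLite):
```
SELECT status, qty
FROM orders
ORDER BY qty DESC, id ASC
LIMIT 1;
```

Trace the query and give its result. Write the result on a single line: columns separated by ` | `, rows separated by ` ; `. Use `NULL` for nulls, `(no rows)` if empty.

Sort by qty desc, tiebreak id asc: (12, id=11), (12, id=15), (10, id=22), (8, id=9) …. Take first 1.

closed | 12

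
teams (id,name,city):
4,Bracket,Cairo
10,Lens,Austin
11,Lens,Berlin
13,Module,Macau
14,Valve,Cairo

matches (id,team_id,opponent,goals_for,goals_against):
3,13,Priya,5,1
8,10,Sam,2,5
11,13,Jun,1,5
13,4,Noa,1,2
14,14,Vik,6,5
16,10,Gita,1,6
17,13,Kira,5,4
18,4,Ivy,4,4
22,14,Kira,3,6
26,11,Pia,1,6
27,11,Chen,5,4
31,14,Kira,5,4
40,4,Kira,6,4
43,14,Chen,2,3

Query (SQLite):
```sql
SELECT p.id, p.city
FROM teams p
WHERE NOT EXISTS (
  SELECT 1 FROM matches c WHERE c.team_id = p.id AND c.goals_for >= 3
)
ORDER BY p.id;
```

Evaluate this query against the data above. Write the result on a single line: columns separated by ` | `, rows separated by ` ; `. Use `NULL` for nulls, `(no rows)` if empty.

10 | Austin

For each teams row, check whether any matches with matching team_id has goals_for >= 3.
Keep rows where that is false.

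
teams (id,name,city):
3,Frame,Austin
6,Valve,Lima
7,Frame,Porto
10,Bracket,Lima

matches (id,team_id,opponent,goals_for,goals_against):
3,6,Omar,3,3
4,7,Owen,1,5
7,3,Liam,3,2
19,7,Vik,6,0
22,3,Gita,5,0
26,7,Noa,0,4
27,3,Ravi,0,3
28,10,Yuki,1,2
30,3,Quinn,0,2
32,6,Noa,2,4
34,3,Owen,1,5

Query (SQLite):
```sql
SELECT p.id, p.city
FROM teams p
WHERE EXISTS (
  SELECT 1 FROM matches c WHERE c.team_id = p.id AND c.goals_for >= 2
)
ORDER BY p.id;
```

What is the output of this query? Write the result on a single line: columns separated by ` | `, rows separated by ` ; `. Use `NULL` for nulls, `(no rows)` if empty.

3 | Austin ; 6 | Lima ; 7 | Porto

For each teams row, check whether any matches with matching team_id has goals_for >= 2.
Keep rows where that is true.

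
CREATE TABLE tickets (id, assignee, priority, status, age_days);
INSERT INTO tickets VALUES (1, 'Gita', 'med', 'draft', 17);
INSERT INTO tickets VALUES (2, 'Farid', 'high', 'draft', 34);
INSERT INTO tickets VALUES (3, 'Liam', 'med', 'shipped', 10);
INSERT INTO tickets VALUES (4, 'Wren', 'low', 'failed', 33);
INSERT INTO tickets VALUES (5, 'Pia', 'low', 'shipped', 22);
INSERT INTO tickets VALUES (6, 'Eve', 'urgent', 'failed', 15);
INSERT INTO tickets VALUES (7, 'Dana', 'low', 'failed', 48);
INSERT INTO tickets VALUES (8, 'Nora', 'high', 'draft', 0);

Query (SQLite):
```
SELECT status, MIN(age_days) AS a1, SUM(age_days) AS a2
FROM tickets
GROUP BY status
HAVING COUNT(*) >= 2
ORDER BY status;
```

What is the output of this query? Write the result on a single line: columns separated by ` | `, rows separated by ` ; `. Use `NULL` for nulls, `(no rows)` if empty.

Group tickets by status.
Per group compute: MIN(age_days), SUM(age_days).
HAVING: drop groups with fewer than 2 rows.
  draft: ids {1, 2, 8} → MIN(age_days)=0, SUM(age_days)=51
  failed: ids {4, 6, 7} → MIN(age_days)=15, SUM(age_days)=96
  shipped: ids {3, 5} → MIN(age_days)=10, SUM(age_days)=32

draft | 0 | 51 ; failed | 15 | 96 ; shipped | 10 | 32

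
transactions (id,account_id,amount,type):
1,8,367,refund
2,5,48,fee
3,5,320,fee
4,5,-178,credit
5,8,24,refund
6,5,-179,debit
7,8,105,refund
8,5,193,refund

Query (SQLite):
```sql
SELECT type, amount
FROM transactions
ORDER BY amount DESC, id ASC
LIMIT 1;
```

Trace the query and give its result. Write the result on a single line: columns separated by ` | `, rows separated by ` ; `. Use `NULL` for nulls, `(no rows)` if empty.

refund | 367

Sort by amount desc, tiebreak id asc: (367, id=1), (320, id=3), (193, id=8), (105, id=7) …. Take first 1.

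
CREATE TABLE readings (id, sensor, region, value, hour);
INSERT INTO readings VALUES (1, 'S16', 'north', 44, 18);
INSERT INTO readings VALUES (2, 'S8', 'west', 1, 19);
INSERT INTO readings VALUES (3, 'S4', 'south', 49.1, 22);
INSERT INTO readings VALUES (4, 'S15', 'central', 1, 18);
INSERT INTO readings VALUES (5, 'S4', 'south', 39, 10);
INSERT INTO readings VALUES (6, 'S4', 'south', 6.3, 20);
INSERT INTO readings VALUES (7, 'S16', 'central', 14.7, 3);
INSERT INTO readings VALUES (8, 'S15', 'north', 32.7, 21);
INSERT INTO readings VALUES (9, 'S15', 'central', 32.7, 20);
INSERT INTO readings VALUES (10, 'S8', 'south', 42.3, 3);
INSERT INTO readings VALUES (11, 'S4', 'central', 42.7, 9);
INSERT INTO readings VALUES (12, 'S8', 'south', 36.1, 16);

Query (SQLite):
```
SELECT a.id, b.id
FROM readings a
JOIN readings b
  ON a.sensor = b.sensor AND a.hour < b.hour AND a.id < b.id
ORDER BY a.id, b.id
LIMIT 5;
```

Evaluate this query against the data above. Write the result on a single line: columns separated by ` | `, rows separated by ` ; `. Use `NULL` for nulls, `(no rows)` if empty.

4 | 8 ; 4 | 9 ; 5 | 6 ; 10 | 12

Pairs (a,b) with same sensor, a.hour < b.hour, a.id < b.id.
sensor groups: S15:{4,8,9} S16:{1,7} S4:{3,5,6,11} S8:{2,10,12}
Ordered by (a.id, b.id); first 5.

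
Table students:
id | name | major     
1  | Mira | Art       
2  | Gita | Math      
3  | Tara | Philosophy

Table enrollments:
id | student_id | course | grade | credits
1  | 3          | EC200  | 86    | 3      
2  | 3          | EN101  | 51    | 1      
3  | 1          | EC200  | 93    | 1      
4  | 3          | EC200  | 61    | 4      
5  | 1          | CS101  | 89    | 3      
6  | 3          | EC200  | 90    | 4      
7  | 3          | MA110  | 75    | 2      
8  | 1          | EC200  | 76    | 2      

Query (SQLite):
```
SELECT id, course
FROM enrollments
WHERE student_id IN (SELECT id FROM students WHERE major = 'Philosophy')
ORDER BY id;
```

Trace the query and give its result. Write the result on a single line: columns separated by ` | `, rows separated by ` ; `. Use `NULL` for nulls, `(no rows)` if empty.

1 | EC200 ; 2 | EN101 ; 4 | EC200 ; 6 | EC200 ; 7 | MA110

Inner query: students.id where major = 'Philosophy'.
Outer: keep enrollments rows whose student_id is in that set.
Inner query → {3}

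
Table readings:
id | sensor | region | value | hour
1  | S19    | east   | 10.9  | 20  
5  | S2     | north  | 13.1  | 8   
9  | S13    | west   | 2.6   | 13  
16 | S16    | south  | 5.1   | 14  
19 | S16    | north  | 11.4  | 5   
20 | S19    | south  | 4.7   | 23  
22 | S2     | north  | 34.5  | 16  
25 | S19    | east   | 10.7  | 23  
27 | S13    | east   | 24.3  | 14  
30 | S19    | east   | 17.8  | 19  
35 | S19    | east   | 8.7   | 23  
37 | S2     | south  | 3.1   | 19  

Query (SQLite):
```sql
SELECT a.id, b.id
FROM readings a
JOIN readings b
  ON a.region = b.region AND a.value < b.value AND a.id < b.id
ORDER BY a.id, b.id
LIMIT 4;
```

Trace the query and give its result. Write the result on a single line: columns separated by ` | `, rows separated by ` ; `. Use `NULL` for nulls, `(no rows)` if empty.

Pairs (a,b) with same region, a.value < b.value, a.id < b.id.
region groups: east:{1,25,27,30,35} north:{5,19,22} south:{16,20,37} west:{9}
Ordered by (a.id, b.id); first 4.

1 | 27 ; 1 | 30 ; 5 | 22 ; 19 | 22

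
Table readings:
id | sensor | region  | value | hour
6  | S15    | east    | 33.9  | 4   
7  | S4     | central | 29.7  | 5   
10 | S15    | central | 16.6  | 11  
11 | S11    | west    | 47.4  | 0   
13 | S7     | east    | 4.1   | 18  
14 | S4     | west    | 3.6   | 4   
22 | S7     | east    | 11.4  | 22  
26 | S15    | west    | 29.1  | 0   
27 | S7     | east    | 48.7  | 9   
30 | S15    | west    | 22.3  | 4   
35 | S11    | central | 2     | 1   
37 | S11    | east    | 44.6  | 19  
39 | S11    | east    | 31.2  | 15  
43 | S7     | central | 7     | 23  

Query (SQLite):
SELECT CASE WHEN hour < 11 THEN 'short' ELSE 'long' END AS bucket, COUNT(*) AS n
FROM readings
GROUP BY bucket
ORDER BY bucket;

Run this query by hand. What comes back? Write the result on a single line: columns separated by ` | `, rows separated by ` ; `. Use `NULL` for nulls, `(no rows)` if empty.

Bucket rows by hour < 11 → 'short' else 'long'; count each bucket.

long | 6 ; short | 8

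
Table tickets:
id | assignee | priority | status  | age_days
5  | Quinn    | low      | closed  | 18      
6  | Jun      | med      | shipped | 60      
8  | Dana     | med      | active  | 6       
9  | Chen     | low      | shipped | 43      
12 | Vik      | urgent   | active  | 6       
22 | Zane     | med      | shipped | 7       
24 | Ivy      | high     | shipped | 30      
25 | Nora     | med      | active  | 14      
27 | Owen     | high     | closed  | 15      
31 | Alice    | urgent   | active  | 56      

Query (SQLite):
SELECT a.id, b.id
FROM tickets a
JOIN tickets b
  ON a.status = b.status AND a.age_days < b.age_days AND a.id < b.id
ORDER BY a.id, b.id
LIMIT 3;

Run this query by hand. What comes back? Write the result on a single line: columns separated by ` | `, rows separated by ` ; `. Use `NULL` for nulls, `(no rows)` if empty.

8 | 25 ; 8 | 31 ; 12 | 25

Pairs (a,b) with same status, a.age_days < b.age_days, a.id < b.id.
status groups: active:{8,12,25,31} closed:{5,27} shipped:{6,9,22,24}
Ordered by (a.id, b.id); first 3.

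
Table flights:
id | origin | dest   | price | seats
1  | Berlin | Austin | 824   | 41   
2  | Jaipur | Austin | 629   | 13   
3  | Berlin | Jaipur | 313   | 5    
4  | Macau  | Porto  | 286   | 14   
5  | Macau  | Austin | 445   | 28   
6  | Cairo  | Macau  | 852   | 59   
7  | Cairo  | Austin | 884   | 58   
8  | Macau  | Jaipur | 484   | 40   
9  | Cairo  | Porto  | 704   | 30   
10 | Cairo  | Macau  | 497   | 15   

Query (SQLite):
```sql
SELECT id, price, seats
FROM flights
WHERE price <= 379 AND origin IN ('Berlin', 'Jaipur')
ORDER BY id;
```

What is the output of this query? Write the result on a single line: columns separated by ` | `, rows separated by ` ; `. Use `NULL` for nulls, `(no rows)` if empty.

price <= 379: ids {3, 4}
origin IN ('Berlin', 'Jaipur'): ids {1, 2, 3}
Combine with AND.

3 | 313 | 5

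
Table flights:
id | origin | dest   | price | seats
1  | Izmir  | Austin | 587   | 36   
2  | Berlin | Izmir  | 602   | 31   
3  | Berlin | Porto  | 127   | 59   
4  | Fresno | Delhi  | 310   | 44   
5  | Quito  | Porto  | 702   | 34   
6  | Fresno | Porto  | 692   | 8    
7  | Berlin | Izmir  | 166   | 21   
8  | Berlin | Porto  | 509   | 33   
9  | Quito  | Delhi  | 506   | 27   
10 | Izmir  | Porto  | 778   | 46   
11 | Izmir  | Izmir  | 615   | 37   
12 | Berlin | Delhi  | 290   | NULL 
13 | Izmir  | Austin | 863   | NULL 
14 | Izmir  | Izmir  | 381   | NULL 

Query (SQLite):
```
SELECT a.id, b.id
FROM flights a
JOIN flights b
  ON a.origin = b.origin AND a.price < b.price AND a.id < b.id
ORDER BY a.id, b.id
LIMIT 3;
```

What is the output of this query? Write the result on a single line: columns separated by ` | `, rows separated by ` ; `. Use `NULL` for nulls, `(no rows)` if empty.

1 | 10 ; 1 | 11 ; 1 | 13

Pairs (a,b) with same origin, a.price < b.price, a.id < b.id.
origin groups: Berlin:{2,3,7,8,12} Fresno:{4,6} Izmir:{1,10,11,13,14} Quito:{5,9}
Ordered by (a.id, b.id); first 3.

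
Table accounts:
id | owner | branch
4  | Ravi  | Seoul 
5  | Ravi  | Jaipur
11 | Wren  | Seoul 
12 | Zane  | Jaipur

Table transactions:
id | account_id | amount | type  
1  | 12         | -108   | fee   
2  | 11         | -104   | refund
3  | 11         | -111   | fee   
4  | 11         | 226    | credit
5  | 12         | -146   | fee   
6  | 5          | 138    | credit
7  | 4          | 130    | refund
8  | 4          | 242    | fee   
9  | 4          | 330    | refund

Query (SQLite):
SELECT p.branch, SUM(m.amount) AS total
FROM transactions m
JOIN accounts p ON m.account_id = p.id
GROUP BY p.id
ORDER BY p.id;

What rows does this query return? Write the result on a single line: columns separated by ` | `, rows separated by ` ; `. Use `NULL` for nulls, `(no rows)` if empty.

Join each transactions row to its accounts via account_id.
Group joined rows by accounts.id; compute SUM(m.amount) per group.
  4: ids {7, 8, 9} → SUM(m.amount)=702
  5: ids {6} → SUM(m.amount)=138
  11: ids {2, 3, 4} → SUM(m.amount)=11
  12: ids {1, 5} → SUM(m.amount)=-254

Seoul | 702 ; Jaipur | 138 ; Seoul | 11 ; Jaipur | -254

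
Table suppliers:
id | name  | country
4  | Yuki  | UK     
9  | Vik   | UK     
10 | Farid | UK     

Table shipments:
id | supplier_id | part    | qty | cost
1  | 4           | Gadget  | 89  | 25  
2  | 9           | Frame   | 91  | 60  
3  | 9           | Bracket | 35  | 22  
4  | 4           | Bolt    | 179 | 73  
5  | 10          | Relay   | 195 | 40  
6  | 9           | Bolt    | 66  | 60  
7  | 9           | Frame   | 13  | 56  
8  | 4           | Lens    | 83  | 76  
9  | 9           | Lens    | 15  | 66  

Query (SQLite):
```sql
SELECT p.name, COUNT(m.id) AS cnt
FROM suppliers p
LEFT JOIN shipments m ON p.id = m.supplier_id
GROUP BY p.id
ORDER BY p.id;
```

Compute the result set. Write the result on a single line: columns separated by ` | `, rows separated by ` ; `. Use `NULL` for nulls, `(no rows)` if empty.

Yuki | 3 ; Vik | 5 ; Farid | 1

LEFT JOIN keeps every suppliers row; unmatched ones get NULL for shipments columns.
Group by suppliers.id and compute COUNT(m.id). COUNT(col) of an all-NULL group is 0.
  4: ids {1, 4, 8} → COUNT(m.id)=3
  9: ids {2, 3, 6, 7, 9} → COUNT(m.id)=5
  10: ids {5} → COUNT(m.id)=1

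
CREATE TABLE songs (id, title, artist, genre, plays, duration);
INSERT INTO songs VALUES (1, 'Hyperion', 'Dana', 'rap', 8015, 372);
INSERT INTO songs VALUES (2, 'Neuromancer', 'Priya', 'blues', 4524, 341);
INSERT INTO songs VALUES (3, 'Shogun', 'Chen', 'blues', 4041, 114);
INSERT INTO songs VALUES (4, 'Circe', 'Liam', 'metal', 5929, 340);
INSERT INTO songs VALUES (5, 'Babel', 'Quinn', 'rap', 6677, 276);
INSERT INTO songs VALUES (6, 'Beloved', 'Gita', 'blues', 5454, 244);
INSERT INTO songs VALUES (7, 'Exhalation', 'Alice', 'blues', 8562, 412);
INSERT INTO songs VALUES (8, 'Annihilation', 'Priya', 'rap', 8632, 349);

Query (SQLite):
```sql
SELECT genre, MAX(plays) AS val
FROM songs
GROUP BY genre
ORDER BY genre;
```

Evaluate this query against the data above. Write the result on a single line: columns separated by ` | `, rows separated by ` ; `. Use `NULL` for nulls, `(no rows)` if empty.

Partition songs by genre; compute MAX(plays) within each group.
  blues: ids {2, 3, 6, 7} → MAX(plays)=8562
  metal: ids {4} → MAX(plays)=5929
  rap: ids {1, 5, 8} → MAX(plays)=8632

blues | 8562 ; metal | 5929 ; rap | 8632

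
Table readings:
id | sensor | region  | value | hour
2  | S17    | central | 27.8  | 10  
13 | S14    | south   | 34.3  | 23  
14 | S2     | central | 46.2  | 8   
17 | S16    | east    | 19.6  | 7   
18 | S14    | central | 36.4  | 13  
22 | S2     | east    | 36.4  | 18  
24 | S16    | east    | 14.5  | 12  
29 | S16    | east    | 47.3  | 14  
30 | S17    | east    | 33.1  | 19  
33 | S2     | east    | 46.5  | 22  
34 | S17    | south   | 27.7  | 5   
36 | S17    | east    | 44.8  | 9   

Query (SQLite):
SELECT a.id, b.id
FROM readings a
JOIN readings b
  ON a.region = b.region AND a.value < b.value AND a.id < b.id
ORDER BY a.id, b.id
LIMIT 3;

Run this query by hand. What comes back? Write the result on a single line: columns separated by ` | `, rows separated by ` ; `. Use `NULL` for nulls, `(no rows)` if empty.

2 | 14 ; 2 | 18 ; 17 | 22

Pairs (a,b) with same region, a.value < b.value, a.id < b.id.
region groups: central:{2,14,18} east:{17,22,24,29,30,33,36} south:{13,34}
Ordered by (a.id, b.id); first 3.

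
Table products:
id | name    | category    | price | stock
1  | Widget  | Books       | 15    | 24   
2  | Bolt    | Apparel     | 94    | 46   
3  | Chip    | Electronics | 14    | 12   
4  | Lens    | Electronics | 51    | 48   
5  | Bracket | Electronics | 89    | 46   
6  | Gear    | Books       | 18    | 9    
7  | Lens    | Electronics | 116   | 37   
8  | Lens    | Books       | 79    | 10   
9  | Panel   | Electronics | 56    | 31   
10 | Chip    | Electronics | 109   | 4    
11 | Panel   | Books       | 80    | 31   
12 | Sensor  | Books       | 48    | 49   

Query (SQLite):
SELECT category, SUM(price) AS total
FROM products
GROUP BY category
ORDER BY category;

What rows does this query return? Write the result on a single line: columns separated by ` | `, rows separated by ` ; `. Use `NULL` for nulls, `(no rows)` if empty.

Partition products by category; compute SUM(price) within each group.
  Apparel: ids {2} → SUM(price)=94
  Books: ids {1, 6, 8, 11, 12} → SUM(price)=240
  Electronics: ids {3, 4, 5, 7, 9, 10} → SUM(price)=435

Apparel | 94 ; Books | 240 ; Electronics | 435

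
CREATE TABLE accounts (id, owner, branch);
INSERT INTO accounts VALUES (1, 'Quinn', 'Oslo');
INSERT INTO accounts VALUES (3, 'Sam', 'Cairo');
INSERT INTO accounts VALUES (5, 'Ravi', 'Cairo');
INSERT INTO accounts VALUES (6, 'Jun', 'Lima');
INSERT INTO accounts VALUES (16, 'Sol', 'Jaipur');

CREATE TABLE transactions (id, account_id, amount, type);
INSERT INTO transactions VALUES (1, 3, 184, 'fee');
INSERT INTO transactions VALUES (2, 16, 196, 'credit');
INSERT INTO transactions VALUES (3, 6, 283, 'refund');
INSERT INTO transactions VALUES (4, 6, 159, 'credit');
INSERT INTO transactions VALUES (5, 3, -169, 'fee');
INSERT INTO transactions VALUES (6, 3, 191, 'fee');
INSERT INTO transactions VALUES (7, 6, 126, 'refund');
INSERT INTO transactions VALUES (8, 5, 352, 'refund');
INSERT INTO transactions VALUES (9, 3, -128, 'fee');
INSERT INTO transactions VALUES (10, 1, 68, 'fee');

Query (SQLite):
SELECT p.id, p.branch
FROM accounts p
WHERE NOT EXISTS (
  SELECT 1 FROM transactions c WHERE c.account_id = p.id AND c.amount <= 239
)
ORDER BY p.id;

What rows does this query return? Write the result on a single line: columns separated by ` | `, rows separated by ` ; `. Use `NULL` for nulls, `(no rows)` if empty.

For each accounts row, check whether any transactions with matching account_id has amount <= 239.
Keep rows where that is false.

5 | Cairo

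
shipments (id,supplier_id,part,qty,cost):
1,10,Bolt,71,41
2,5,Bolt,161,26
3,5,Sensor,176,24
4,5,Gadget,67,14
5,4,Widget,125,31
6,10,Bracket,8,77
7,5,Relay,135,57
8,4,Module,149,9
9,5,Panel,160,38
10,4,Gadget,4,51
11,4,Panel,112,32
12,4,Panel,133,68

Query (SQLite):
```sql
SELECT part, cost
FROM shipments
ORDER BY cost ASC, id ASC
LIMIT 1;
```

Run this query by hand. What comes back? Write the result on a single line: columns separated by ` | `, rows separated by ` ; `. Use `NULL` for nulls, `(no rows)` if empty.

Module | 9

Sort by cost asc, tiebreak id asc: (9, id=8), (14, id=4), (24, id=3), (26, id=2) …. Take first 1.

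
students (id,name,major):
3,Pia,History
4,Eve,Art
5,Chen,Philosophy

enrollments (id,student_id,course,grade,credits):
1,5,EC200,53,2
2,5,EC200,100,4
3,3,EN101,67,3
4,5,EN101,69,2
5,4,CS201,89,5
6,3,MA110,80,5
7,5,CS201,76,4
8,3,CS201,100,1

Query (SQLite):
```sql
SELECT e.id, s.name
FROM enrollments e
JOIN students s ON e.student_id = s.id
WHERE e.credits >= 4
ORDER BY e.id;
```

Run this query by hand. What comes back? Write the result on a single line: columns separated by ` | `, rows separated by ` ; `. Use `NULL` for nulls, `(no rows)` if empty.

Each enrollments row matches the students row where student_id = students.id.
Then keep rows with e.credits >= 4.

2 | Chen ; 5 | Eve ; 6 | Pia ; 7 | Chen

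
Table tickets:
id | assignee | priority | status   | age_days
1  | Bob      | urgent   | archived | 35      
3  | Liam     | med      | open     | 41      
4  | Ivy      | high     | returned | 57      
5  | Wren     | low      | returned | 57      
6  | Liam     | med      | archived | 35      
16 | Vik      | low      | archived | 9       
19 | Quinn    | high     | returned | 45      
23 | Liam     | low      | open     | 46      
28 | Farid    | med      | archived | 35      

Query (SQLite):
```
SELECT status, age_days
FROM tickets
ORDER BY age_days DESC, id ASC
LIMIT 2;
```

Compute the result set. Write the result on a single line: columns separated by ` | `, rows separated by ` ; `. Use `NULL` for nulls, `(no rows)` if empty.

Sort by age_days desc, tiebreak id asc: (57, id=4), (57, id=5), (46, id=23), (45, id=19), (41, id=3) …. Take first 2.

returned | 57 ; returned | 57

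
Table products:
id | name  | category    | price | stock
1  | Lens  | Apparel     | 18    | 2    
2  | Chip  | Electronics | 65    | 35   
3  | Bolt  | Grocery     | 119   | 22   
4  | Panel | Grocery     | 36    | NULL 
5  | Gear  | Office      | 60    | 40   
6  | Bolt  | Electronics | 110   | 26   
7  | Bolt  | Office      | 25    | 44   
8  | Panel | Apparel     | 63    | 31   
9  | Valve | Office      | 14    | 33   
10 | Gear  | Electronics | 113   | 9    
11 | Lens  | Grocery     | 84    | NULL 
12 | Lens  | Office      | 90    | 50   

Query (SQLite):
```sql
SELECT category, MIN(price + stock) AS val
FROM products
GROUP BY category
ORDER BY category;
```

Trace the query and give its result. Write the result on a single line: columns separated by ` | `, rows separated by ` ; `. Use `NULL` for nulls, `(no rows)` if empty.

Apparel | 20 ; Electronics | 100 ; Grocery | 141 ; Office | 47

For each row compute price + stock.
Group by category; take MIN of the expression per group.
  Apparel: ids {1, 8} → MIN(price + stock)=20
  Electronics: ids {2, 6, 10} → MIN(price + stock)=100
  Grocery: ids {3, 4, 11} → MIN(price + stock)=141
  Office: ids {5, 7, 9, 12} → MIN(price + stock)=47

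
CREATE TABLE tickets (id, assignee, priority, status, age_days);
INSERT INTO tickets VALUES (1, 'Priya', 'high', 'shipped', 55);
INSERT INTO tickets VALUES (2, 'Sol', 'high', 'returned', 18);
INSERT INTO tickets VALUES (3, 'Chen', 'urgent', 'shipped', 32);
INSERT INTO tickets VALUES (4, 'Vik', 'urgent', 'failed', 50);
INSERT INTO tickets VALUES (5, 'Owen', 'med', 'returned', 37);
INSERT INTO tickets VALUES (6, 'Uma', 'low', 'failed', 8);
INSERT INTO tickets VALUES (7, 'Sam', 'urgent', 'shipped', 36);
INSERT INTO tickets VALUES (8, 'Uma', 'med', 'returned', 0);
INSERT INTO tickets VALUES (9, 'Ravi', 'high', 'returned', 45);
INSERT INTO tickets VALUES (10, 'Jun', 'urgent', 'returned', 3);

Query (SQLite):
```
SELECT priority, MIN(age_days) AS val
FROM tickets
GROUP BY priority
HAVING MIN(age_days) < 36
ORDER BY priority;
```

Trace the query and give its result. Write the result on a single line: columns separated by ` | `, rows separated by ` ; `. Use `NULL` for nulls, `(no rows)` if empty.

high | 18 ; low | 8 ; med | 0 ; urgent | 3

Partition tickets by priority; compute MIN(age_days) within each group.
HAVING: keep groups where MIN(age_days) < 36.
  high: ids {1, 2, 9} → MIN(age_days)=18
  low: ids {6} → MIN(age_days)=8
  med: ids {5, 8} → MIN(age_days)=0
  urgent: ids {3, 4, 7, 10} → MIN(age_days)=3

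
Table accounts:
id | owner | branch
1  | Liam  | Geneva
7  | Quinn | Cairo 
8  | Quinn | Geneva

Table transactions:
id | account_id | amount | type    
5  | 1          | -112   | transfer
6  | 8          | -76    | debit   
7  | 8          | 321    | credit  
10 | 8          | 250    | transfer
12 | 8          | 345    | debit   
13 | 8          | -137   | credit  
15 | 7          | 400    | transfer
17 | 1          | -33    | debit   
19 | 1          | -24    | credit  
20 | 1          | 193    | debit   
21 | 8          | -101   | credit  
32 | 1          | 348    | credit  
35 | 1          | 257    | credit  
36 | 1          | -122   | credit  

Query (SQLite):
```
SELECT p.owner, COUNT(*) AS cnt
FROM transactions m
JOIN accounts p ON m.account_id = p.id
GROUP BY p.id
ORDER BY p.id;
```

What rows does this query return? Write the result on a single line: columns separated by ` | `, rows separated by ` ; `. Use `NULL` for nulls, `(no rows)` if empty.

Liam | 7 ; Quinn | 1 ; Quinn | 6

Join each transactions row to its accounts via account_id.
Group joined rows by accounts.id; compute COUNT(*) per group.
  1: ids {5, 17, 19, 20, 32, 35, 36} → COUNT(*)=7
  7: ids {15} → COUNT(*)=1
  8: ids {6, 7, 10, 12, 13, 21} → COUNT(*)=6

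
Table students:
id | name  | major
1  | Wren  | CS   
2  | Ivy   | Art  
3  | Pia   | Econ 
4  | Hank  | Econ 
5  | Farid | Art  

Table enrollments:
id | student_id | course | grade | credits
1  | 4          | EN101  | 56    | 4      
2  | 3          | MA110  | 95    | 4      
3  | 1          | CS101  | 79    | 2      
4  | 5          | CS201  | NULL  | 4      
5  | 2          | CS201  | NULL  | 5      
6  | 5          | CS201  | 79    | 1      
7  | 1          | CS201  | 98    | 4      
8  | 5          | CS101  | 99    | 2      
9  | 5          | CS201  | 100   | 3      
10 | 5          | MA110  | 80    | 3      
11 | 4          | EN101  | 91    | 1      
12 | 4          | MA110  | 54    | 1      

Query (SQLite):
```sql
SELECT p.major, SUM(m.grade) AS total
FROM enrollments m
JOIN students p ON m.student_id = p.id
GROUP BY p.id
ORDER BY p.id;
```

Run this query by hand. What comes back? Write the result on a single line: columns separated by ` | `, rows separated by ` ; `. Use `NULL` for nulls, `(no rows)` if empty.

Join each enrollments row to its students via student_id.
Group joined rows by students.id; compute SUM(m.grade) per group.
  1: ids {3, 7} → SUM(m.grade)=177
  2: ids {5} → SUM(m.grade)=NULL
  3: ids {2} → SUM(m.grade)=95
  4: ids {1, 11, 12} → SUM(m.grade)=201
  5: ids {4, 6, 8, 9, 10} → SUM(m.grade)=358

CS | 177 ; Art | NULL ; Econ | 95 ; Econ | 201 ; Art | 358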